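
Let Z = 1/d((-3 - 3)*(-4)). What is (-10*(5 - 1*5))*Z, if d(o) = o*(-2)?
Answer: 0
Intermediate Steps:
d(o) = -2*o
Z = -1/48 (Z = 1/(-2*(-3 - 3)*(-4)) = 1/(-(-12)*(-4)) = 1/(-2*24) = 1/(-48) = -1/48 ≈ -0.020833)
(-10*(5 - 1*5))*Z = -10*(5 - 1*5)*(-1/48) = -10*(5 - 5)*(-1/48) = -10*0*(-1/48) = 0*(-1/48) = 0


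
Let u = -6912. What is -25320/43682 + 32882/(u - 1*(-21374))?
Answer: 267543421/157932271 ≈ 1.6940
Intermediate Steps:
-25320/43682 + 32882/(u - 1*(-21374)) = -25320/43682 + 32882/(-6912 - 1*(-21374)) = -25320*1/43682 + 32882/(-6912 + 21374) = -12660/21841 + 32882/14462 = -12660/21841 + 32882*(1/14462) = -12660/21841 + 16441/7231 = 267543421/157932271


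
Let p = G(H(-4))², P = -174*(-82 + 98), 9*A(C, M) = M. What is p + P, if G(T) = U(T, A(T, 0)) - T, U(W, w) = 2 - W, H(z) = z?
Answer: -2684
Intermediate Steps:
A(C, M) = M/9
G(T) = 2 - 2*T (G(T) = (2 - T) - T = 2 - 2*T)
P = -2784 (P = -174*16 = -2784)
p = 100 (p = (2 - 2*(-4))² = (2 + 8)² = 10² = 100)
p + P = 100 - 2784 = -2684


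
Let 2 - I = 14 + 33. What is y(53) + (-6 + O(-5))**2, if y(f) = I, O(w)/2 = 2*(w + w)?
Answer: 2071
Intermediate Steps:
O(w) = 8*w (O(w) = 2*(2*(w + w)) = 2*(2*(2*w)) = 2*(4*w) = 8*w)
I = -45 (I = 2 - (14 + 33) = 2 - 1*47 = 2 - 47 = -45)
y(f) = -45
y(53) + (-6 + O(-5))**2 = -45 + (-6 + 8*(-5))**2 = -45 + (-6 - 40)**2 = -45 + (-46)**2 = -45 + 2116 = 2071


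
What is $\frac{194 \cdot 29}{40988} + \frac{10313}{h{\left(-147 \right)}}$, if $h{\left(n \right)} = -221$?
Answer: $- \frac{210732949}{4529174} \approx -46.528$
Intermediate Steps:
$\frac{194 \cdot 29}{40988} + \frac{10313}{h{\left(-147 \right)}} = \frac{194 \cdot 29}{40988} + \frac{10313}{-221} = 5626 \cdot \frac{1}{40988} + 10313 \left(- \frac{1}{221}\right) = \frac{2813}{20494} - \frac{10313}{221} = - \frac{210732949}{4529174}$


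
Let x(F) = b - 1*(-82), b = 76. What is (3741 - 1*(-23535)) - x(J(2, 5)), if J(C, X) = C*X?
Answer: 27118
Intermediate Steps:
x(F) = 158 (x(F) = 76 - 1*(-82) = 76 + 82 = 158)
(3741 - 1*(-23535)) - x(J(2, 5)) = (3741 - 1*(-23535)) - 1*158 = (3741 + 23535) - 158 = 27276 - 158 = 27118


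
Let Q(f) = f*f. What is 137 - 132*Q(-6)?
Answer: -4615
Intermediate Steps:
Q(f) = f**2
137 - 132*Q(-6) = 137 - 132*(-6)**2 = 137 - 132*36 = 137 - 4752 = -4615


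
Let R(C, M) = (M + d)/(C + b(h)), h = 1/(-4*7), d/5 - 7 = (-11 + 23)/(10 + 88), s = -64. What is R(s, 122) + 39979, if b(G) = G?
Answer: 501745537/12551 ≈ 39977.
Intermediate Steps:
d = 1745/49 (d = 35 + 5*((-11 + 23)/(10 + 88)) = 35 + 5*(12/98) = 35 + 5*(12*(1/98)) = 35 + 5*(6/49) = 35 + 30/49 = 1745/49 ≈ 35.612)
h = -1/28 (h = -¼*⅐ = -1/28 ≈ -0.035714)
R(C, M) = (1745/49 + M)/(-1/28 + C) (R(C, M) = (M + 1745/49)/(C - 1/28) = (1745/49 + M)/(-1/28 + C))
R(s, 122) + 39979 = 4*(1745 + 49*122)/(7*(-1 + 28*(-64))) + 39979 = 4*(1745 + 5978)/(7*(-1 - 1792)) + 39979 = (4/7)*7723/(-1793) + 39979 = (4/7)*(-1/1793)*7723 + 39979 = -30892/12551 + 39979 = 501745537/12551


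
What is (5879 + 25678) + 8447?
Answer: 40004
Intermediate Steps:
(5879 + 25678) + 8447 = 31557 + 8447 = 40004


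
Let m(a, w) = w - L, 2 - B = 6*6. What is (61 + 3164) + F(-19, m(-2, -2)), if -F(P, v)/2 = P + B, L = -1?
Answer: 3331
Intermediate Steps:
B = -34 (B = 2 - 6*6 = 2 - 1*36 = 2 - 36 = -34)
m(a, w) = 1 + w (m(a, w) = w - 1*(-1) = w + 1 = 1 + w)
F(P, v) = 68 - 2*P (F(P, v) = -2*(P - 34) = -2*(-34 + P) = 68 - 2*P)
(61 + 3164) + F(-19, m(-2, -2)) = (61 + 3164) + (68 - 2*(-19)) = 3225 + (68 + 38) = 3225 + 106 = 3331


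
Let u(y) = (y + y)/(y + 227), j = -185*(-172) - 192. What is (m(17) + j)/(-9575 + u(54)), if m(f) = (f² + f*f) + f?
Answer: -9054663/2690467 ≈ -3.3655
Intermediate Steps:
j = 31628 (j = 31820 - 192 = 31628)
u(y) = 2*y/(227 + y) (u(y) = (2*y)/(227 + y) = 2*y/(227 + y))
m(f) = f + 2*f² (m(f) = (f² + f²) + f = 2*f² + f = f + 2*f²)
(m(17) + j)/(-9575 + u(54)) = (17*(1 + 2*17) + 31628)/(-9575 + 2*54/(227 + 54)) = (17*(1 + 34) + 31628)/(-9575 + 2*54/281) = (17*35 + 31628)/(-9575 + 2*54*(1/281)) = (595 + 31628)/(-9575 + 108/281) = 32223/(-2690467/281) = 32223*(-281/2690467) = -9054663/2690467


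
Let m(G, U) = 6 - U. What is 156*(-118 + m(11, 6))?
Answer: -18408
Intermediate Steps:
156*(-118 + m(11, 6)) = 156*(-118 + (6 - 1*6)) = 156*(-118 + (6 - 6)) = 156*(-118 + 0) = 156*(-118) = -18408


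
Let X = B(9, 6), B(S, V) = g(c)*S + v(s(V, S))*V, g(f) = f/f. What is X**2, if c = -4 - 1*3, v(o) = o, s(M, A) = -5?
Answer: 441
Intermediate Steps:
c = -7 (c = -4 - 3 = -7)
g(f) = 1
B(S, V) = S - 5*V (B(S, V) = 1*S - 5*V = S - 5*V)
X = -21 (X = 9 - 5*6 = 9 - 30 = -21)
X**2 = (-21)**2 = 441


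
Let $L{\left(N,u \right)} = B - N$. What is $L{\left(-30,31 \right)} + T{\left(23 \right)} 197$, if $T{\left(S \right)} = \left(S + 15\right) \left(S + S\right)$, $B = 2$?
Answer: $344388$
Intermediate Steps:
$L{\left(N,u \right)} = 2 - N$
$T{\left(S \right)} = 2 S \left(15 + S\right)$ ($T{\left(S \right)} = \left(15 + S\right) 2 S = 2 S \left(15 + S\right)$)
$L{\left(-30,31 \right)} + T{\left(23 \right)} 197 = \left(2 - -30\right) + 2 \cdot 23 \left(15 + 23\right) 197 = \left(2 + 30\right) + 2 \cdot 23 \cdot 38 \cdot 197 = 32 + 1748 \cdot 197 = 32 + 344356 = 344388$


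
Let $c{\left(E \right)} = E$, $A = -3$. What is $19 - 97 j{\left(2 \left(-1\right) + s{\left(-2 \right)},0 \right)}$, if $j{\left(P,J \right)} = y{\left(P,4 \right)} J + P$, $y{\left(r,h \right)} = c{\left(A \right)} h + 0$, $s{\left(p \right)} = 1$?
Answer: $116$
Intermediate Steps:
$y{\left(r,h \right)} = - 3 h$ ($y{\left(r,h \right)} = - 3 h + 0 = - 3 h$)
$j{\left(P,J \right)} = P - 12 J$ ($j{\left(P,J \right)} = \left(-3\right) 4 J + P = - 12 J + P = P - 12 J$)
$19 - 97 j{\left(2 \left(-1\right) + s{\left(-2 \right)},0 \right)} = 19 - 97 \left(\left(2 \left(-1\right) + 1\right) - 0\right) = 19 - 97 \left(\left(-2 + 1\right) + 0\right) = 19 - 97 \left(-1 + 0\right) = 19 - -97 = 19 + 97 = 116$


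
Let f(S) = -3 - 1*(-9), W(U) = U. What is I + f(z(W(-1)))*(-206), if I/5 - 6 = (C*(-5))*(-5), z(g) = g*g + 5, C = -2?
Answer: -1456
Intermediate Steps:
z(g) = 5 + g**2 (z(g) = g**2 + 5 = 5 + g**2)
f(S) = 6 (f(S) = -3 + 9 = 6)
I = -220 (I = 30 + 5*(-2*(-5)*(-5)) = 30 + 5*(10*(-5)) = 30 + 5*(-50) = 30 - 250 = -220)
I + f(z(W(-1)))*(-206) = -220 + 6*(-206) = -220 - 1236 = -1456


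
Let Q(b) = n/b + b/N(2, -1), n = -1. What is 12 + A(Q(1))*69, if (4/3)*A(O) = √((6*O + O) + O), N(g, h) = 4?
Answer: 12 + 207*I*√6/4 ≈ 12.0 + 126.76*I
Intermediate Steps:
Q(b) = -1/b + b/4
A(O) = 3*√2*√O/2 (A(O) = 3*√((6*O + O) + O)/4 = 3*√(7*O + O)/4 = 3*√(8*O)/4 = 3*(2*√2*√O)/4 = 3*√2*√O/2)
12 + A(Q(1))*69 = 12 + (3*√2*√(-1/1 + (¼)*1)/2)*69 = 12 + (3*√2*√(-1*1 + ¼)/2)*69 = 12 + (3*√2*√(-1 + ¼)/2)*69 = 12 + (3*√2*√(-¾)/2)*69 = 12 + (3*√2*(I*√3/2)/2)*69 = 12 + (3*I*√6/4)*69 = 12 + 207*I*√6/4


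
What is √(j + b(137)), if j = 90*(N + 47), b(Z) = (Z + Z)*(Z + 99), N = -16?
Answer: √67454 ≈ 259.72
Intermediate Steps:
b(Z) = 2*Z*(99 + Z) (b(Z) = (2*Z)*(99 + Z) = 2*Z*(99 + Z))
j = 2790 (j = 90*(-16 + 47) = 90*31 = 2790)
√(j + b(137)) = √(2790 + 2*137*(99 + 137)) = √(2790 + 2*137*236) = √(2790 + 64664) = √67454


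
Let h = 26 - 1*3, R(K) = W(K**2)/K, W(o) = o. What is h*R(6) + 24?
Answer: 162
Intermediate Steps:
R(K) = K (R(K) = K**2/K = K)
h = 23 (h = 26 - 3 = 23)
h*R(6) + 24 = 23*6 + 24 = 138 + 24 = 162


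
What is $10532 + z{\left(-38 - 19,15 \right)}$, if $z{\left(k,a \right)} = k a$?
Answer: $9677$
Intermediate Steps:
$z{\left(k,a \right)} = a k$
$10532 + z{\left(-38 - 19,15 \right)} = 10532 + 15 \left(-38 - 19\right) = 10532 + 15 \left(-57\right) = 10532 - 855 = 9677$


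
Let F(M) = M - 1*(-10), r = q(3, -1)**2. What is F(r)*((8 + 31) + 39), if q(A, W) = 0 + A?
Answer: 1482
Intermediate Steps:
q(A, W) = A
r = 9 (r = 3**2 = 9)
F(M) = 10 + M (F(M) = M + 10 = 10 + M)
F(r)*((8 + 31) + 39) = (10 + 9)*((8 + 31) + 39) = 19*(39 + 39) = 19*78 = 1482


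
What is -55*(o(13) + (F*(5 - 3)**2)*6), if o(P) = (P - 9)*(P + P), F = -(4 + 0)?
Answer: -440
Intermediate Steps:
F = -4 (F = -1*4 = -4)
o(P) = 2*P*(-9 + P) (o(P) = (-9 + P)*(2*P) = 2*P*(-9 + P))
-55*(o(13) + (F*(5 - 3)**2)*6) = -55*(2*13*(-9 + 13) - 4*(5 - 3)**2*6) = -55*(2*13*4 - 4*2**2*6) = -55*(104 - 4*4*6) = -55*(104 - 16*6) = -55*(104 - 96) = -55*8 = -440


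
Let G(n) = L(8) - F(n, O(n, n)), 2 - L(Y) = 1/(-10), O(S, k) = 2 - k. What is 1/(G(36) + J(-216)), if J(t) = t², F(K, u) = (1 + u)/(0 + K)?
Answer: 60/2799541 ≈ 2.1432e-5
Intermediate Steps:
F(K, u) = (1 + u)/K
L(Y) = 21/10 (L(Y) = 2 - 1/(-10) = 2 - 1*(-⅒) = 2 + ⅒ = 21/10)
G(n) = 21/10 - (3 - n)/n (G(n) = 21/10 - (1 + (2 - n))/n = 21/10 - (3 - n)/n)
1/(G(36) + J(-216)) = 1/((31/10 - 3/36) + (-216)²) = 1/((31/10 - 3*1/36) + 46656) = 1/((31/10 - 1/12) + 46656) = 1/(181/60 + 46656) = 1/(2799541/60) = 60/2799541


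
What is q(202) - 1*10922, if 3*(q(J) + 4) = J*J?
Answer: 8026/3 ≈ 2675.3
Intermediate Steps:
q(J) = -4 + J²/3 (q(J) = -4 + (J*J)/3 = -4 + J²/3)
q(202) - 1*10922 = (-4 + (⅓)*202²) - 1*10922 = (-4 + (⅓)*40804) - 10922 = (-4 + 40804/3) - 10922 = 40792/3 - 10922 = 8026/3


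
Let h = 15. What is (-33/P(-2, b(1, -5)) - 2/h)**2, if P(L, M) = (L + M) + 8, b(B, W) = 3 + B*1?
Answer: 10609/900 ≈ 11.788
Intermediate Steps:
b(B, W) = 3 + B
P(L, M) = 8 + L + M
(-33/P(-2, b(1, -5)) - 2/h)**2 = (-33/(8 - 2 + (3 + 1)) - 2/15)**2 = (-33/(8 - 2 + 4) - 2*1/15)**2 = (-33/10 - 2/15)**2 = (-103/30)**2 = 10609/900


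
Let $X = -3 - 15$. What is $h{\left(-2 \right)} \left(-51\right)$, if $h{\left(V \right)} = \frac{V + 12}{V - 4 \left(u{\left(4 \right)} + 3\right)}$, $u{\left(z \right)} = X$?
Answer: $- \frac{255}{29} \approx -8.7931$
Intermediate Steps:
$X = -18$ ($X = -3 - 15 = -18$)
$u{\left(z \right)} = -18$
$h{\left(V \right)} = \frac{12 + V}{60 + V}$ ($h{\left(V \right)} = \frac{V + 12}{V - 4 \left(-18 + 3\right)} = \frac{12 + V}{V - -60} = \frac{12 + V}{V + 60} = \frac{12 + V}{60 + V}$)
$h{\left(-2 \right)} \left(-51\right) = \frac{12 - 2}{60 - 2} \left(-51\right) = \frac{1}{58} \cdot 10 \left(-51\right) = \frac{5}{29} \left(-51\right) = - \frac{255}{29}$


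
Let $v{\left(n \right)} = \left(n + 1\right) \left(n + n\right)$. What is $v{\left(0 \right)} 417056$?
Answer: $0$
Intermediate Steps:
$v{\left(n \right)} = 2 n \left(1 + n\right)$ ($v{\left(n \right)} = \left(1 + n\right) 2 n = 2 n \left(1 + n\right)$)
$v{\left(0 \right)} 417056 = 2 \cdot 0 \left(1 + 0\right) 417056 = 2 \cdot 0 \cdot 1 \cdot 417056 = 0 \cdot 417056 = 0$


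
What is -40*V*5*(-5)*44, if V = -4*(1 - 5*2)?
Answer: 1584000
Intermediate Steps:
V = 36 (V = -4*(1 - 10) = -4*(-9) = 36)
-40*V*5*(-5)*44 = -40*36*5*(-5)*44 = -7200*(-5)*44 = -40*(-900)*44 = 36000*44 = 1584000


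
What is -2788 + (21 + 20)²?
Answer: -1107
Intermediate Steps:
-2788 + (21 + 20)² = -2788 + 41² = -2788 + 1681 = -1107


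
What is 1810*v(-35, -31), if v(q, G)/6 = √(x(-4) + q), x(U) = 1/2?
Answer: 5430*I*√138 ≈ 63788.0*I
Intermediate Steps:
x(U) = ½
v(q, G) = 6*√(½ + q)
1810*v(-35, -31) = 1810*(3*√(2 + 4*(-35))) = 1810*(3*√(2 - 140)) = 1810*(3*√(-138)) = 1810*(3*(I*√138)) = 1810*(3*I*√138) = 5430*I*√138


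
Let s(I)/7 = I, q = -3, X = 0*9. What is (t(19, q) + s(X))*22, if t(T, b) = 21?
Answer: 462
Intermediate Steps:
X = 0
s(I) = 7*I
(t(19, q) + s(X))*22 = (21 + 7*0)*22 = (21 + 0)*22 = 21*22 = 462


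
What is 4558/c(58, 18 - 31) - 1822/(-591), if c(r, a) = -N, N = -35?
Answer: 2757548/20685 ≈ 133.31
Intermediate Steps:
c(r, a) = 35 (c(r, a) = -1*(-35) = 35)
4558/c(58, 18 - 31) - 1822/(-591) = 4558/35 - 1822/(-591) = 4558*(1/35) - 1822*(-1/591) = 4558/35 + 1822/591 = 2757548/20685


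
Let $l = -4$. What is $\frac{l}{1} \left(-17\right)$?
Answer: $68$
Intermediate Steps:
$\frac{l}{1} \left(-17\right) = 1^{-1} \left(-4\right) \left(-17\right) = 1 \left(-4\right) \left(-17\right) = \left(-4\right) \left(-17\right) = 68$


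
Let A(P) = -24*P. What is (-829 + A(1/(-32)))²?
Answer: 10975969/16 ≈ 6.8600e+5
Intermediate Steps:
(-829 + A(1/(-32)))² = (-829 - 24/(-32))² = (-829 - 24*(-1/32))² = (-829 + ¾)² = (-3313/4)² = 10975969/16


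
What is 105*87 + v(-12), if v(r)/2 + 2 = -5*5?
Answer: 9081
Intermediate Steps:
v(r) = -54 (v(r) = -4 + 2*(-5*5) = -4 + 2*(-25) = -4 - 50 = -54)
105*87 + v(-12) = 105*87 - 54 = 9135 - 54 = 9081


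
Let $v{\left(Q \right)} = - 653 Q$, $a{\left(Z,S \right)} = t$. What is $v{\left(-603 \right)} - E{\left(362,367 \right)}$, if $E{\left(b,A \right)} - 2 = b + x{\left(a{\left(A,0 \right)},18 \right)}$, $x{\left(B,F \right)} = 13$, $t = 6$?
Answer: $393382$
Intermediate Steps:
$a{\left(Z,S \right)} = 6$
$E{\left(b,A \right)} = 15 + b$ ($E{\left(b,A \right)} = 2 + \left(b + 13\right) = 2 + \left(13 + b\right) = 15 + b$)
$v{\left(-603 \right)} - E{\left(362,367 \right)} = \left(-653\right) \left(-603\right) - \left(15 + 362\right) = 393759 - 377 = 393382$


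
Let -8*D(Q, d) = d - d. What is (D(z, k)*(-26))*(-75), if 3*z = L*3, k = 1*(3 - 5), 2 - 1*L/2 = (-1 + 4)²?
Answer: 0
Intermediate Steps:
L = -14 (L = 4 - 2*(-1 + 4)² = 4 - 2*3² = 4 - 2*9 = 4 - 18 = -14)
k = -2 (k = 1*(-2) = -2)
z = -14 (z = (-14*3)/3 = (⅓)*(-42) = -14)
D(Q, d) = 0 (D(Q, d) = -(d - d)/8 = -⅛*0 = 0)
(D(z, k)*(-26))*(-75) = (0*(-26))*(-75) = 0*(-75) = 0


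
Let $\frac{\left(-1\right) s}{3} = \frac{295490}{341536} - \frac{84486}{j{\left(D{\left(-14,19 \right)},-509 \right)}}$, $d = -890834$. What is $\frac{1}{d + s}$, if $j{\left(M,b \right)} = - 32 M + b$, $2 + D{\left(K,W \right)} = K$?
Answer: $- \frac{13136}{10592221423} \approx -1.2402 \cdot 10^{-6}$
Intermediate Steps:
$D{\left(K,W \right)} = -2 + K$
$j{\left(M,b \right)} = b - 32 M$
$s = \frac{1109774001}{13136}$ ($s = - 3 \left(\frac{295490}{341536} - \frac{84486}{-509 - 32 \left(-2 - 14\right)}\right) = - 3 \left(295490 \cdot \frac{1}{341536} - \frac{84486}{-509 - -512}\right) = - 3 \left(\frac{11365}{13136} - \frac{84486}{-509 + 512}\right) = - 3 \left(\frac{11365}{13136} - \frac{84486}{3}\right) = - 3 \left(\frac{11365}{13136} - 28162\right) = \left(-3\right) \left(- \frac{369924667}{13136}\right) = \frac{1109774001}{13136} \approx 84483.0$)
$\frac{1}{d + s} = \frac{1}{-890834 + \frac{1109774001}{13136}} = \frac{1}{- \frac{10592221423}{13136}} = - \frac{13136}{10592221423}$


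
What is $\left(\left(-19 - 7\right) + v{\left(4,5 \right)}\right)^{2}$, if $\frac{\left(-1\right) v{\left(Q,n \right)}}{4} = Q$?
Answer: $1764$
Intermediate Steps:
$v{\left(Q,n \right)} = - 4 Q$
$\left(\left(-19 - 7\right) + v{\left(4,5 \right)}\right)^{2} = \left(\left(-19 - 7\right) - 16\right)^{2} = \left(-26 - 16\right)^{2} = \left(-42\right)^{2} = 1764$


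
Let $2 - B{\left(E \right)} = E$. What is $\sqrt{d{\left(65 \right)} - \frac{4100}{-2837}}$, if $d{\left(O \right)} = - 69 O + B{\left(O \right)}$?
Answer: $\frac{4 i \sqrt{2287078757}}{2837} \approx 67.428 i$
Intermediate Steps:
$B{\left(E \right)} = 2 - E$
$d{\left(O \right)} = 2 - 70 O$ ($d{\left(O \right)} = - 69 O - \left(-2 + O\right) = 2 - 70 O$)
$\sqrt{d{\left(65 \right)} - \frac{4100}{-2837}} = \sqrt{\left(2 - 4550\right) - \frac{4100}{-2837}} = \sqrt{\left(2 - 4550\right) - - \frac{4100}{2837}} = \sqrt{-4548 + \frac{4100}{2837}} = \sqrt{- \frac{12898576}{2837}} = \frac{4 i \sqrt{2287078757}}{2837}$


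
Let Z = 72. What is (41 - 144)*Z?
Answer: -7416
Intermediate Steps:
(41 - 144)*Z = (41 - 144)*72 = -103*72 = -7416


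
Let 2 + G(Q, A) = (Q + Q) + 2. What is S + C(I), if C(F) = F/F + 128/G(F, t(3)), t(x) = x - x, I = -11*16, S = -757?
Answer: -8320/11 ≈ -756.36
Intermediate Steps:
I = -176
t(x) = 0
G(Q, A) = 2*Q (G(Q, A) = -2 + ((Q + Q) + 2) = -2 + (2*Q + 2) = -2 + (2 + 2*Q) = 2*Q)
C(F) = 1 + 64/F (C(F) = F/F + 128/((2*F)) = 1 + 128*(1/(2*F)) = 1 + 64/F)
S + C(I) = -757 + (64 - 176)/(-176) = -757 - 1/176*(-112) = -757 + 7/11 = -8320/11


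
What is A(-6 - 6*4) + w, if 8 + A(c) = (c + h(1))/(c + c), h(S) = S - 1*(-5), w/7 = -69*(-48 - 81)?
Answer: 311497/5 ≈ 62299.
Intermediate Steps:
w = 62307 (w = 7*(-69*(-48 - 81)) = 7*(-69*(-129)) = 7*8901 = 62307)
h(S) = 5 + S (h(S) = S + 5 = 5 + S)
A(c) = -8 + (6 + c)/(2*c) (A(c) = -8 + (c + (5 + 1))/(c + c) = -8 + (c + 6)/((2*c)) = -8 + (6 + c)*(1/(2*c)) = -8 + (6 + c)/(2*c))
A(-6 - 6*4) + w = (-15/2 + 3/(-6 - 6*4)) + 62307 = (-15/2 + 3/(-6 - 24)) + 62307 = (-15/2 + 3/(-30)) + 62307 = (-15/2 + 3*(-1/30)) + 62307 = (-15/2 - ⅒) + 62307 = -38/5 + 62307 = 311497/5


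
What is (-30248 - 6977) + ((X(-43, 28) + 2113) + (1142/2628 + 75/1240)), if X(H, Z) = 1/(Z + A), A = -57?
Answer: -165907079953/4725144 ≈ -35112.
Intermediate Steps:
X(H, Z) = 1/(-57 + Z) (X(H, Z) = 1/(Z - 57) = 1/(-57 + Z))
(-30248 - 6977) + ((X(-43, 28) + 2113) + (1142/2628 + 75/1240)) = (-30248 - 6977) + ((1/(-57 + 28) + 2113) + (1142/2628 + 75/1240)) = -37225 + ((1/(-29) + 2113) + (1142*(1/2628) + 75*(1/1240))) = -37225 + ((-1/29 + 2113) + (571/1314 + 15/248)) = -37225 + (61276/29 + 80659/162936) = -37225 + 9986405447/4725144 = -165907079953/4725144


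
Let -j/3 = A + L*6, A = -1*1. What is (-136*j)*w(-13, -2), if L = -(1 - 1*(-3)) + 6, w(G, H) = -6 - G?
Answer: 31416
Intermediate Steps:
L = 2 (L = -(1 + 3) + 6 = -1*4 + 6 = -4 + 6 = 2)
A = -1
j = -33 (j = -3*(-1 + 2*6) = -3*(-1 + 12) = -3*11 = -33)
(-136*j)*w(-13, -2) = (-136*(-33))*(-6 - 1*(-13)) = 4488*(-6 + 13) = 4488*7 = 31416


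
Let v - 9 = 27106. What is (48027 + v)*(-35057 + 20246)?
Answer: -1112928162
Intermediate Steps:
v = 27115 (v = 9 + 27106 = 27115)
(48027 + v)*(-35057 + 20246) = (48027 + 27115)*(-35057 + 20246) = 75142*(-14811) = -1112928162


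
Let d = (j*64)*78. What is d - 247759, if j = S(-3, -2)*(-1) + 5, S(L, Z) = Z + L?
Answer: -197839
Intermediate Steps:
S(L, Z) = L + Z
j = 10 (j = (-3 - 2)*(-1) + 5 = -5*(-1) + 5 = 5 + 5 = 10)
d = 49920 (d = (10*64)*78 = 640*78 = 49920)
d - 247759 = 49920 - 247759 = -197839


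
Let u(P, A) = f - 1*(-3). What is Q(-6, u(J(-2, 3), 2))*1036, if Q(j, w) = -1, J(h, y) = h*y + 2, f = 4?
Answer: -1036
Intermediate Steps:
J(h, y) = 2 + h*y
u(P, A) = 7 (u(P, A) = 4 - 1*(-3) = 4 + 3 = 7)
Q(-6, u(J(-2, 3), 2))*1036 = -1*1036 = -1036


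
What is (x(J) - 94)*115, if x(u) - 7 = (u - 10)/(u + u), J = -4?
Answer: -39215/4 ≈ -9803.8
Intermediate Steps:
x(u) = 7 + (-10 + u)/(2*u) (x(u) = 7 + (u - 10)/(u + u) = 7 + (-10 + u)/((2*u)) = 7 + (-10 + u)*(1/(2*u)) = 7 + (-10 + u)/(2*u))
(x(J) - 94)*115 = ((15/2 - 5/(-4)) - 94)*115 = ((15/2 - 5*(-¼)) - 94)*115 = ((15/2 + 5/4) - 94)*115 = (35/4 - 94)*115 = -341/4*115 = -39215/4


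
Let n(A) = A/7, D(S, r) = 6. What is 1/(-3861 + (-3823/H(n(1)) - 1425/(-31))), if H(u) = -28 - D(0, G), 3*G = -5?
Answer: -1054/3902531 ≈ -0.00027008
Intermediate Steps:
G = -5/3 (G = (⅓)*(-5) = -5/3 ≈ -1.6667)
n(A) = A/7 (n(A) = A*(⅐) = A/7)
H(u) = -34 (H(u) = -28 - 1*6 = -28 - 6 = -34)
1/(-3861 + (-3823/H(n(1)) - 1425/(-31))) = 1/(-3861 + (-3823/(-34) - 1425/(-31))) = 1/(-3861 + (-3823*(-1/34) - 1425*(-1/31))) = 1/(-3861 + (3823/34 + 1425/31)) = 1/(-3861 + 166963/1054) = 1/(-3902531/1054) = -1054/3902531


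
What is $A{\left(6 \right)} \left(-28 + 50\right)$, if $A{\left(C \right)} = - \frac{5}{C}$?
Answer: $- \frac{55}{3} \approx -18.333$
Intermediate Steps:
$A{\left(6 \right)} \left(-28 + 50\right) = - \frac{5}{6} \left(-28 + 50\right) = \left(-5\right) \frac{1}{6} \cdot 22 = \left(- \frac{5}{6}\right) 22 = - \frac{55}{3}$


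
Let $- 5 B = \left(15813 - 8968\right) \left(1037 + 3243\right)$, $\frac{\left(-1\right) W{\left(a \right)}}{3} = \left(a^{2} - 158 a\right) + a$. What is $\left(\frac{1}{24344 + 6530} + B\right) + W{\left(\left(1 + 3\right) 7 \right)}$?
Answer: $- \frac{180566095015}{30874} \approx -5.8485 \cdot 10^{6}$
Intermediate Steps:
$W{\left(a \right)} = - 3 a^{2} + 471 a$ ($W{\left(a \right)} = - 3 \left(\left(a^{2} - 158 a\right) + a\right) = - 3 \left(a^{2} - 157 a\right) = - 3 a^{2} + 471 a$)
$B = -5859320$ ($B = - \frac{\left(15813 - 8968\right) \left(1037 + 3243\right)}{5} = - \frac{6845 \cdot 4280}{5} = \left(- \frac{1}{5}\right) 29296600 = -5859320$)
$\left(\frac{1}{24344 + 6530} + B\right) + W{\left(\left(1 + 3\right) 7 \right)} = \left(\frac{1}{24344 + 6530} - 5859320\right) + 3 \left(1 + 3\right) 7 \left(157 - \left(1 + 3\right) 7\right) = \left(\frac{1}{30874} - 5859320\right) + 3 \cdot 4 \cdot 7 \left(157 - 4 \cdot 7\right) = \left(\frac{1}{30874} - 5859320\right) + 3 \cdot 28 \left(157 - 28\right) = - \frac{180900645679}{30874} + 3 \cdot 28 \left(157 - 28\right) = - \frac{180900645679}{30874} + 3 \cdot 28 \cdot 129 = - \frac{180900645679}{30874} + 10836 = - \frac{180566095015}{30874}$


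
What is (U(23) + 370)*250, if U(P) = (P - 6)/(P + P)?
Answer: 2129625/23 ≈ 92592.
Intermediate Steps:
U(P) = (-6 + P)/(2*P) (U(P) = (-6 + P)/((2*P)) = (-6 + P)*(1/(2*P)) = (-6 + P)/(2*P))
(U(23) + 370)*250 = ((½)*(-6 + 23)/23 + 370)*250 = ((½)*(1/23)*17 + 370)*250 = (17/46 + 370)*250 = (17037/46)*250 = 2129625/23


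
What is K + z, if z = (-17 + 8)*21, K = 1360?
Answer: 1171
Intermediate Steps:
z = -189 (z = -9*21 = -189)
K + z = 1360 - 189 = 1171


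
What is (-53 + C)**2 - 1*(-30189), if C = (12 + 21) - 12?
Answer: 31213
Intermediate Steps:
C = 21 (C = 33 - 12 = 21)
(-53 + C)**2 - 1*(-30189) = (-53 + 21)**2 - 1*(-30189) = (-32)**2 + 30189 = 1024 + 30189 = 31213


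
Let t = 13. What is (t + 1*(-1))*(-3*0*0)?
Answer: 0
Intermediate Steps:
(t + 1*(-1))*(-3*0*0) = (13 + 1*(-1))*(-3*0*0) = (13 - 1)*(0*0) = 12*0 = 0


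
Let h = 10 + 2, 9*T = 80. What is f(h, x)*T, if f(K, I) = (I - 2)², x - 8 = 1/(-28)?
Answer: 139445/441 ≈ 316.20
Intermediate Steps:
T = 80/9 (T = (⅑)*80 = 80/9 ≈ 8.8889)
h = 12
x = 223/28 (x = 8 + 1/(-28) = 8 - 1/28 = 223/28 ≈ 7.9643)
f(K, I) = (-2 + I)²
f(h, x)*T = (-2 + 223/28)²*(80/9) = (167/28)²*(80/9) = (27889/784)*(80/9) = 139445/441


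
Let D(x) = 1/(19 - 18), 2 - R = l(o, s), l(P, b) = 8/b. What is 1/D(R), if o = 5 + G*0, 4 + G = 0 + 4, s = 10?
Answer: 1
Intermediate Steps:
G = 0 (G = -4 + (0 + 4) = -4 + 4 = 0)
o = 5 (o = 5 + 0*0 = 5 + 0 = 5)
R = 6/5 (R = 2 - 8/10 = 2 - 1*4/5 = 2 - 4/5 = 6/5 ≈ 1.2000)
D(x) = 1 (D(x) = 1/1 = 1)
1/D(R) = 1/1 = 1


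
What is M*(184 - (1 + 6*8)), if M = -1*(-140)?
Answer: 18900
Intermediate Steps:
M = 140
M*(184 - (1 + 6*8)) = 140*(184 - (1 + 6*8)) = 140*(184 - (1 + 48)) = 140*(184 - 1*49) = 140*(184 - 49) = 140*135 = 18900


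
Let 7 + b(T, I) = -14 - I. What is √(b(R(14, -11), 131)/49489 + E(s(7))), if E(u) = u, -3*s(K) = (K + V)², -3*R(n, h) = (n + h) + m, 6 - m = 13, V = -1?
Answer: 2*I*√60738545/4499 ≈ 3.4645*I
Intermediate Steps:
m = -7 (m = 6 - 1*13 = 6 - 13 = -7)
R(n, h) = 7/3 - h/3 - n/3 (R(n, h) = -((n + h) - 7)/3 = -((h + n) - 7)/3 = -(-7 + h + n)/3 = 7/3 - h/3 - n/3)
b(T, I) = -21 - I (b(T, I) = -7 + (-14 - I) = -21 - I)
s(K) = -(-1 + K)²/3 (s(K) = -(K - 1)²/3 = -(-1 + K)²/3)
√(b(R(14, -11), 131)/49489 + E(s(7))) = √((-21 - 1*131)/49489 - (-1 + 7)²/3) = √((-21 - 131)*(1/49489) - ⅓*6²) = √(-152*1/49489 - ⅓*36) = √(-152/49489 - 12) = √(-594020/49489) = 2*I*√60738545/4499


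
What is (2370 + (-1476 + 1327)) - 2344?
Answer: -123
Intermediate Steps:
(2370 + (-1476 + 1327)) - 2344 = (2370 - 149) - 2344 = 2221 - 2344 = -123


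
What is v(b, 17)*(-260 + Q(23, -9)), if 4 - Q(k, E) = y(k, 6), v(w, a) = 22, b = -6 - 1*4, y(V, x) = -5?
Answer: -5522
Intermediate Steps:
b = -10 (b = -6 - 4 = -10)
Q(k, E) = 9 (Q(k, E) = 4 - 1*(-5) = 4 + 5 = 9)
v(b, 17)*(-260 + Q(23, -9)) = 22*(-260 + 9) = 22*(-251) = -5522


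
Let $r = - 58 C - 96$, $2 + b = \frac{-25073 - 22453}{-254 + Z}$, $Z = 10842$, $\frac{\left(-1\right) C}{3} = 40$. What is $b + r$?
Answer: $\frac{36303665}{5294} \approx 6857.5$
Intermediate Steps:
$C = -120$ ($C = \left(-3\right) 40 = -120$)
$b = - \frac{34351}{5294}$ ($b = -2 + \frac{-25073 - 22453}{-254 + 10842} = -2 - \frac{47526}{10588} = -2 - \frac{23763}{5294} = - \frac{34351}{5294} \approx -6.4887$)
$r = 6864$ ($r = \left(-58\right) \left(-120\right) - 96 = 6960 - 96 = 6864$)
$b + r = - \frac{34351}{5294} + 6864 = \frac{36303665}{5294}$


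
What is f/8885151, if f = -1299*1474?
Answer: -58022/269247 ≈ -0.21550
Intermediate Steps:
f = -1914726
f/8885151 = -1914726/8885151 = -1914726*1/8885151 = -58022/269247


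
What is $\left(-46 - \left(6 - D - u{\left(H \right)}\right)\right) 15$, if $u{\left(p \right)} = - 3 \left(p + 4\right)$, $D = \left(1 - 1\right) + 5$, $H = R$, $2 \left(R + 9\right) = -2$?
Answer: $-435$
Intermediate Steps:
$R = -10$ ($R = -9 + \frac{1}{2} \left(-2\right) = -9 - 1 = -10$)
$H = -10$
$D = 5$ ($D = 0 + 5 = 5$)
$u{\left(p \right)} = -12 - 3 p$ ($u{\left(p \right)} = - 3 \left(4 + p\right) = -12 - 3 p$)
$\left(-46 - \left(6 - D - u{\left(H \right)}\right)\right) 15 = \left(-46 + \left(\left(5 - -18\right) - 6\right)\right) 15 = \left(-46 + \left(\left(5 + \left(-12 + 30\right)\right) - 6\right)\right) 15 = \left(-46 + \left(\left(5 + 18\right) - 6\right)\right) 15 = \left(-46 + \left(23 - 6\right)\right) 15 = \left(-46 + 17\right) 15 = \left(-29\right) 15 = -435$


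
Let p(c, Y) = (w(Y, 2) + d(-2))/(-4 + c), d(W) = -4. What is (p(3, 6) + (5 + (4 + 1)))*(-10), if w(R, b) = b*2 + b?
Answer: -80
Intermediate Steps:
w(R, b) = 3*b (w(R, b) = 2*b + b = 3*b)
p(c, Y) = 2/(-4 + c) (p(c, Y) = (3*2 - 4)/(-4 + c) = (6 - 4)/(-4 + c) = 2/(-4 + c))
(p(3, 6) + (5 + (4 + 1)))*(-10) = (2/(-4 + 3) + (5 + (4 + 1)))*(-10) = (2/(-1) + (5 + 5))*(-10) = (2*(-1) + 10)*(-10) = (-2 + 10)*(-10) = 8*(-10) = -80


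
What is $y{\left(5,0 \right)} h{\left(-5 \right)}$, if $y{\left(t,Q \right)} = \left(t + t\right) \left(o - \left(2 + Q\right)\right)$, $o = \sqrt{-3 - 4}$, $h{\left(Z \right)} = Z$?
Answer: $100 - 50 i \sqrt{7} \approx 100.0 - 132.29 i$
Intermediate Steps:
$o = i \sqrt{7}$ ($o = \sqrt{-7} = i \sqrt{7} \approx 2.6458 i$)
$y{\left(t,Q \right)} = 2 t \left(-2 - Q + i \sqrt{7}\right)$ ($y{\left(t,Q \right)} = \left(t + t\right) \left(i \sqrt{7} - \left(2 + Q\right)\right) = 2 t \left(-2 - Q + i \sqrt{7}\right)$)
$y{\left(5,0 \right)} h{\left(-5 \right)} = 2 \cdot 5 \left(-2 - 0 + i \sqrt{7}\right) \left(-5\right) = 2 \cdot 5 \left(-2 + 0 + i \sqrt{7}\right) \left(-5\right) = 2 \cdot 5 \left(-2 + i \sqrt{7}\right) \left(-5\right) = \left(-20 + 10 i \sqrt{7}\right) \left(-5\right) = 100 - 50 i \sqrt{7}$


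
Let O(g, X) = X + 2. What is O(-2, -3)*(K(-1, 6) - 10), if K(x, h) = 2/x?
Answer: 12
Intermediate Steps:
O(g, X) = 2 + X
O(-2, -3)*(K(-1, 6) - 10) = (2 - 3)*(2/(-1) - 10) = -(2*(-1) - 10) = -(-2 - 10) = -1*(-12) = 12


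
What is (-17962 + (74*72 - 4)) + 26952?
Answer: 14314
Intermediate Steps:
(-17962 + (74*72 - 4)) + 26952 = (-17962 + (5328 - 4)) + 26952 = (-17962 + 5324) + 26952 = -12638 + 26952 = 14314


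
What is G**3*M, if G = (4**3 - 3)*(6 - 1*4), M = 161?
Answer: 292351528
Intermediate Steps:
G = 122 (G = (64 - 3)*(6 - 4) = 61*2 = 122)
G**3*M = 122**3*161 = 1815848*161 = 292351528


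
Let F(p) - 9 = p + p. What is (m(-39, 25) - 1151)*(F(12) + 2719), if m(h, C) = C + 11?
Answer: -3068480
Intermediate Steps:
F(p) = 9 + 2*p (F(p) = 9 + (p + p) = 9 + 2*p)
m(h, C) = 11 + C
(m(-39, 25) - 1151)*(F(12) + 2719) = ((11 + 25) - 1151)*((9 + 2*12) + 2719) = (36 - 1151)*((9 + 24) + 2719) = -1115*(33 + 2719) = -1115*2752 = -3068480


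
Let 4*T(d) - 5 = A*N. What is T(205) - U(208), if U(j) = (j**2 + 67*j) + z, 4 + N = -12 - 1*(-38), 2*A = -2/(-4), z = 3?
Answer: -457603/8 ≈ -57200.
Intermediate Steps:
A = 1/4 (A = (-2/(-4))/2 = (-2*(-1/4))/2 = (1/2)*(1/2) = 1/4 ≈ 0.25000)
N = 22 (N = -4 + (-12 - 1*(-38)) = -4 + (-12 + 38) = -4 + 26 = 22)
T(d) = 21/8 (T(d) = 5/4 + ((1/4)*22)/4 = 5/4 + (1/4)*(11/2) = 5/4 + 11/8 = 21/8)
U(j) = 3 + j**2 + 67*j (U(j) = (j**2 + 67*j) + 3 = 3 + j**2 + 67*j)
T(205) - U(208) = 21/8 - (3 + 208**2 + 67*208) = 21/8 - (3 + 43264 + 13936) = 21/8 - 1*57203 = 21/8 - 57203 = -457603/8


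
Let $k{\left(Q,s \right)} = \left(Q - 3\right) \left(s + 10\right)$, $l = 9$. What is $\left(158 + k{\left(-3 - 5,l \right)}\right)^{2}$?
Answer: $2601$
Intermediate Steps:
$k{\left(Q,s \right)} = \left(-3 + Q\right) \left(10 + s\right)$
$\left(158 + k{\left(-3 - 5,l \right)}\right)^{2} = \left(158 + \left(-30 - 27 + 10 \left(-3 - 5\right) + \left(-3 - 5\right) 9\right)\right)^{2} = \left(158 - 209\right)^{2} = \left(-51\right)^{2} = 2601$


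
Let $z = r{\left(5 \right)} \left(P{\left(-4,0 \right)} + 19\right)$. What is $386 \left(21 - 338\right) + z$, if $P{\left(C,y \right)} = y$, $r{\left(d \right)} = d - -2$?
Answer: $-122229$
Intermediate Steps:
$r{\left(d \right)} = 2 + d$ ($r{\left(d \right)} = d + 2 = 2 + d$)
$z = 133$ ($z = \left(2 + 5\right) \left(0 + 19\right) = 7 \cdot 19 = 133$)
$386 \left(21 - 338\right) + z = 386 \left(21 - 338\right) + 133 = 386 \left(-317\right) + 133 = -122362 + 133 = -122229$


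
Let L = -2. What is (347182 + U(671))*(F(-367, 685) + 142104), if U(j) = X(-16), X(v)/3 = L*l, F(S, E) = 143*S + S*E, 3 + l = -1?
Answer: -56168209032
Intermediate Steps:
l = -4 (l = -3 - 1 = -4)
F(S, E) = 143*S + E*S
X(v) = 24 (X(v) = 3*(-2*(-4)) = 3*8 = 24)
U(j) = 24
(347182 + U(671))*(F(-367, 685) + 142104) = (347182 + 24)*(-367*(143 + 685) + 142104) = 347206*(-367*828 + 142104) = 347206*(-303876 + 142104) = 347206*(-161772) = -56168209032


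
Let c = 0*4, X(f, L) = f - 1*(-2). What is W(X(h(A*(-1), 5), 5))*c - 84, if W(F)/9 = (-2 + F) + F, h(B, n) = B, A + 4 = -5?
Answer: -84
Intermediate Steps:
A = -9 (A = -4 - 5 = -9)
X(f, L) = 2 + f (X(f, L) = f + 2 = 2 + f)
W(F) = -18 + 18*F (W(F) = 9*((-2 + F) + F) = 9*(-2 + 2*F) = -18 + 18*F)
c = 0
W(X(h(A*(-1), 5), 5))*c - 84 = (-18 + 18*(2 - 9*(-1)))*0 - 84 = (-18 + 18*(2 + 9))*0 - 84 = (-18 + 18*11)*0 - 84 = (-18 + 198)*0 - 84 = 180*0 - 84 = 0 - 84 = -84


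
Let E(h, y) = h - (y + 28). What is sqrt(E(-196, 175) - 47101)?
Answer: 50*I*sqrt(19) ≈ 217.94*I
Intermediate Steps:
E(h, y) = -28 + h - y (E(h, y) = h - (28 + y) = h + (-28 - y) = -28 + h - y)
sqrt(E(-196, 175) - 47101) = sqrt((-28 - 196 - 1*175) - 47101) = sqrt((-28 - 196 - 175) - 47101) = sqrt(-399 - 47101) = sqrt(-47500) = 50*I*sqrt(19)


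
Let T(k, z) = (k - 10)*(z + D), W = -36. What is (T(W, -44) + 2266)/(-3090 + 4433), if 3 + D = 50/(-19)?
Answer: 86432/25517 ≈ 3.3872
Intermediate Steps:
D = -107/19 (D = -3 + 50/(-19) = -3 + 50*(-1/19) = -3 - 50/19 = -107/19 ≈ -5.6316)
T(k, z) = (-10 + k)*(-107/19 + z) (T(k, z) = (k - 10)*(z - 107/19) = (-10 + k)*(-107/19 + z))
(T(W, -44) + 2266)/(-3090 + 4433) = ((1070/19 - 10*(-44) - 107/19*(-36) - 36*(-44)) + 2266)/(-3090 + 4433) = ((1070/19 + 440 + 3852/19 + 1584) + 2266)/1343 = (43378/19 + 2266)*(1/1343) = (86432/19)*(1/1343) = 86432/25517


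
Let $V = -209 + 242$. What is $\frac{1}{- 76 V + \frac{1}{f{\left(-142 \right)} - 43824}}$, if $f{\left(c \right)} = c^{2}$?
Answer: $- \frac{23660}{59339281} \approx -0.00039872$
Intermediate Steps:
$V = 33$
$\frac{1}{- 76 V + \frac{1}{f{\left(-142 \right)} - 43824}} = \frac{1}{\left(-76\right) 33 + \frac{1}{\left(-142\right)^{2} - 43824}} = \frac{1}{-2508 + \frac{1}{20164 - 43824}} = \frac{1}{-2508 + \frac{1}{-23660}} = \frac{1}{-2508 - \frac{1}{23660}} = \frac{1}{- \frac{59339281}{23660}} = - \frac{23660}{59339281}$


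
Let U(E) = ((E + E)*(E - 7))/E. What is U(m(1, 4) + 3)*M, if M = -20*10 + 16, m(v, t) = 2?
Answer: 736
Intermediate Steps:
M = -184 (M = -200 + 16 = -184)
U(E) = -14 + 2*E (U(E) = ((2*E)*(-7 + E))/E = (2*E*(-7 + E))/E = -14 + 2*E)
U(m(1, 4) + 3)*M = (-14 + 2*(2 + 3))*(-184) = (-14 + 2*5)*(-184) = (-14 + 10)*(-184) = -4*(-184) = 736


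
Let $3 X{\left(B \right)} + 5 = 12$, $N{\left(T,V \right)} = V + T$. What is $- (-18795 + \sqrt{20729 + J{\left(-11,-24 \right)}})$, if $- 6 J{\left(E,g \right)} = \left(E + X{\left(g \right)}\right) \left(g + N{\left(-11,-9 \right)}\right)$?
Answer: $18795 - \frac{\sqrt{185989}}{3} \approx 18651.0$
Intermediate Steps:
$N{\left(T,V \right)} = T + V$
$X{\left(B \right)} = \frac{7}{3}$ ($X{\left(B \right)} = - \frac{5}{3} + \frac{1}{3} \cdot 12 = - \frac{5}{3} + 4 = \frac{7}{3}$)
$J{\left(E,g \right)} = - \frac{\left(-20 + g\right) \left(\frac{7}{3} + E\right)}{6}$ ($J{\left(E,g \right)} = - \frac{\left(E + \frac{7}{3}\right) \left(g - 20\right)}{6} = - \frac{\left(\frac{7}{3} + E\right) \left(g - 20\right)}{6} = - \frac{\left(\frac{7}{3} + E\right) \left(-20 + g\right)}{6} = - \frac{\left(-20 + g\right) \left(\frac{7}{3} + E\right)}{6}$)
$- (-18795 + \sqrt{20729 + J{\left(-11,-24 \right)}}) = - (-18795 + \sqrt{20729 + \left(\frac{70}{9} - - \frac{28}{3} + \frac{10}{3} \left(-11\right) - \left(- \frac{11}{6}\right) \left(-24\right)\right)}) = - (-18795 + \sqrt{20729 + \left(\frac{70}{9} + \frac{28}{3} - \frac{110}{3} - 44\right)}) = - (-18795 + \sqrt{20729 - \frac{572}{9}}) = - (-18795 + \sqrt{\frac{185989}{9}}) = - (-18795 + \frac{\sqrt{185989}}{3}) = 18795 - \frac{\sqrt{185989}}{3}$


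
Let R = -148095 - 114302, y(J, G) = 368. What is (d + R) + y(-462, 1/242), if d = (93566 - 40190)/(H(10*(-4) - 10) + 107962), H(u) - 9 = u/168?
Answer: -2376477751047/9069539 ≈ -2.6203e+5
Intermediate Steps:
R = -262397
H(u) = 9 + u/168
d = 4483584/9069539 (d = (93566 - 40190)/((9 + (10*(-4) - 10)/168) + 107962) = 53376/((9 + (-40 - 10)/168) + 107962) = 53376/((9 + (1/168)*(-50)) + 107962) = 53376/((9 - 25/84) + 107962) = 53376/(731/84 + 107962) = 53376/(9069539/84) = 53376*(84/9069539) = 4483584/9069539 ≈ 0.49436)
(d + R) + y(-462, 1/242) = (4483584/9069539 - 262397) + 368 = -2379815341399/9069539 + 368 = -2376477751047/9069539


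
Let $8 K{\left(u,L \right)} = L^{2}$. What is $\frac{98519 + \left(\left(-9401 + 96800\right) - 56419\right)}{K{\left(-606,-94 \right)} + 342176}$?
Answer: $\frac{258998}{686561} \approx 0.37724$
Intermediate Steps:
$K{\left(u,L \right)} = \frac{L^{2}}{8}$
$\frac{98519 + \left(\left(-9401 + 96800\right) - 56419\right)}{K{\left(-606,-94 \right)} + 342176} = \frac{98519 + \left(\left(-9401 + 96800\right) - 56419\right)}{\frac{\left(-94\right)^{2}}{8} + 342176} = \frac{98519 + \left(87399 - 56419\right)}{\frac{1}{8} \cdot 8836 + 342176} = \frac{98519 + 30980}{\frac{2209}{2} + 342176} = \frac{129499}{\frac{686561}{2}} = 129499 \cdot \frac{2}{686561} = \frac{258998}{686561}$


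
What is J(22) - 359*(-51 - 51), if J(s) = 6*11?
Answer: 36684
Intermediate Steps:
J(s) = 66
J(22) - 359*(-51 - 51) = 66 - 359*(-51 - 51) = 66 - 359*(-102) = 66 + 36618 = 36684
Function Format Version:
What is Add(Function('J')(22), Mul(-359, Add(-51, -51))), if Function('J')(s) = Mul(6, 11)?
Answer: 36684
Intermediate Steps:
Function('J')(s) = 66
Add(Function('J')(22), Mul(-359, Add(-51, -51))) = Add(66, Mul(-359, Add(-51, -51))) = Add(66, Mul(-359, -102)) = Add(66, 36618) = 36684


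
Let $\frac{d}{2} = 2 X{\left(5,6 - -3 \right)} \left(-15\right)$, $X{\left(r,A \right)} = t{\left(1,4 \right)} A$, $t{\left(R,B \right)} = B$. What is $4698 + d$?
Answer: $2538$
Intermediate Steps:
$X{\left(r,A \right)} = 4 A$
$d = -2160$ ($d = 2 \cdot 2 \cdot 4 \left(6 - -3\right) \left(-15\right) = 2 \cdot 2 \cdot 4 \left(6 + 3\right) \left(-15\right) = 2 \cdot 2 \cdot 4 \cdot 9 \left(-15\right) = 2 \cdot 2 \cdot 36 \left(-15\right) = 2 \cdot 72 \left(-15\right) = 2 \left(-1080\right) = -2160$)
$4698 + d = 4698 - 2160 = 2538$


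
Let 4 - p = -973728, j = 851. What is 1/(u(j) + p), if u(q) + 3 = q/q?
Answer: 1/973730 ≈ 1.0270e-6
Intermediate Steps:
p = 973732 (p = 4 - 1*(-973728) = 4 + 973728 = 973732)
u(q) = -2 (u(q) = -3 + q/q = -3 + 1 = -2)
1/(u(j) + p) = 1/(-2 + 973732) = 1/973730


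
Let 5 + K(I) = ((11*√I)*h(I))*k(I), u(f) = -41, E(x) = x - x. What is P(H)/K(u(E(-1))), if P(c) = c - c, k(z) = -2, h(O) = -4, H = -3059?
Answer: 0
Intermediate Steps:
E(x) = 0
P(c) = 0
K(I) = -5 + 88*√I (K(I) = -5 + ((11*√I)*(-4))*(-2) = -5 - 44*√I*(-2) = -5 + 88*√I)
P(H)/K(u(E(-1))) = 0/(-5 + 88*√(-41)) = 0/(-5 + 88*(I*√41)) = 0/(-5 + 88*I*√41) = 0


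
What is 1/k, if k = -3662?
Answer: -1/3662 ≈ -0.00027307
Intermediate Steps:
1/k = 1/(-3662) = -1/3662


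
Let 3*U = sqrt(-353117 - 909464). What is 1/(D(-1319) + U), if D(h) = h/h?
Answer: 9/1262590 - 3*I*sqrt(1262581)/1262590 ≈ 7.1282e-6 - 0.0026699*I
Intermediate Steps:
U = I*sqrt(1262581)/3 (U = sqrt(-353117 - 909464)/3 = sqrt(-1262581)/3 = (I*sqrt(1262581))/3 = I*sqrt(1262581)/3 ≈ 374.55*I)
D(h) = 1
1/(D(-1319) + U) = 1/(1 + I*sqrt(1262581)/3)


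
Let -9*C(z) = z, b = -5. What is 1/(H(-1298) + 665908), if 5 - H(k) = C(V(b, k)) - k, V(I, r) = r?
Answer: 9/5980237 ≈ 1.5050e-6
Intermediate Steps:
C(z) = -z/9
H(k) = 5 + 10*k/9 (H(k) = 5 - (-k/9 - k) = 5 - (-10)*k/9 = 5 + 10*k/9)
1/(H(-1298) + 665908) = 1/((5 + (10/9)*(-1298)) + 665908) = 1/((5 - 12980/9) + 665908) = 1/(-12935/9 + 665908) = 1/(5980237/9) = 9/5980237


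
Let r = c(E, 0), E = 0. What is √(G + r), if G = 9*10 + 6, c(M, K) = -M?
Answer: 4*√6 ≈ 9.7980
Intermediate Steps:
r = 0 (r = -1*0 = 0)
G = 96 (G = 90 + 6 = 96)
√(G + r) = √(96 + 0) = √96 = 4*√6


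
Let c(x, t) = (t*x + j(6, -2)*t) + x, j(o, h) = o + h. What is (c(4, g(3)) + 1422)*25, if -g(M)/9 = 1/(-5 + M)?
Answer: 36550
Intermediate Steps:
j(o, h) = h + o
g(M) = -9/(-5 + M)
c(x, t) = x + 4*t + t*x (c(x, t) = (t*x + (-2 + 6)*t) + x = (t*x + 4*t) + x = (4*t + t*x) + x = x + 4*t + t*x)
(c(4, g(3)) + 1422)*25 = ((4 + 4*(-9/(-5 + 3)) - 9/(-5 + 3)*4) + 1422)*25 = ((4 + 4*(-9/(-2)) - 9/(-2)*4) + 1422)*25 = ((4 + 4*(-9*(-½)) - 9*(-½)*4) + 1422)*25 = ((4 + 4*(9/2) + (9/2)*4) + 1422)*25 = ((4 + 18 + 18) + 1422)*25 = (40 + 1422)*25 = 1462*25 = 36550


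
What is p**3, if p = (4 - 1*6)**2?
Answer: 64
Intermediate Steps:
p = 4 (p = (4 - 6)**2 = (-2)**2 = 4)
p**3 = 4**3 = 64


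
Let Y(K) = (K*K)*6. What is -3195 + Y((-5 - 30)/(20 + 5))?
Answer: -79581/25 ≈ -3183.2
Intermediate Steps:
Y(K) = 6*K**2 (Y(K) = K**2*6 = 6*K**2)
-3195 + Y((-5 - 30)/(20 + 5)) = -3195 + 6*((-5 - 30)/(20 + 5))**2 = -3195 + 6*(-35/25)**2 = -3195 + 6*(-35*1/25)**2 = -3195 + 6*(-7/5)**2 = -3195 + 6*(49/25) = -3195 + 294/25 = -79581/25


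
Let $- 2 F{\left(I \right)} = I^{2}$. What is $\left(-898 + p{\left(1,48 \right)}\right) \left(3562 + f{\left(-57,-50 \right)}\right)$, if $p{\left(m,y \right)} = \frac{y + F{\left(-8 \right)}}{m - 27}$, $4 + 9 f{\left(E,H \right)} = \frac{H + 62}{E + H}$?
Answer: $- \frac{4451836268}{1391} \approx -3.2005 \cdot 10^{6}$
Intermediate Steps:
$F{\left(I \right)} = - \frac{I^{2}}{2}$
$f{\left(E,H \right)} = - \frac{4}{9} + \frac{62 + H}{9 \left(E + H\right)}$ ($f{\left(E,H \right)} = - \frac{4}{9} + \frac{\left(H + 62\right) \frac{1}{E + H}}{9} = - \frac{4}{9} + \frac{\left(62 + H\right) \frac{1}{E + H}}{9} = - \frac{4}{9} + \frac{\frac{1}{E + H} \left(62 + H\right)}{9} = - \frac{4}{9} + \frac{62 + H}{9 \left(E + H\right)}$)
$p{\left(m,y \right)} = \frac{-32 + y}{-27 + m}$ ($p{\left(m,y \right)} = \frac{y - \frac{\left(-8\right)^{2}}{2}}{m - 27} = \frac{y - 32}{-27 + m} = \frac{-32 + y}{-27 + m}$)
$\left(-898 + p{\left(1,48 \right)}\right) \left(3562 + f{\left(-57,-50 \right)}\right) = \left(-898 + \frac{-32 + 48}{-27 + 1}\right) \left(3562 + \frac{62 - -228 - -150}{9 \left(-57 - 50\right)}\right) = \left(-898 + \frac{1}{-26} \cdot 16\right) \left(3562 + \frac{62 + 228 + 150}{9 \left(-107\right)}\right) = \left(-898 - \frac{8}{13}\right) \left(3562 + \frac{1}{9} \left(- \frac{1}{107}\right) 440\right) = \left(-898 - \frac{8}{13}\right) \left(3562 - \frac{440}{963}\right) = \left(- \frac{11682}{13}\right) \frac{3429766}{963} = - \frac{4451836268}{1391}$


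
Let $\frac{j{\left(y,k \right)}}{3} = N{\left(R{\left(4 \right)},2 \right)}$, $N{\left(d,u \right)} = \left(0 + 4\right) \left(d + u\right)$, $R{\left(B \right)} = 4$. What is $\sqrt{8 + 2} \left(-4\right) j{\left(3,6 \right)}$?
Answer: $- 288 \sqrt{10} \approx -910.74$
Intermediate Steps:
$N{\left(d,u \right)} = 4 d + 4 u$ ($N{\left(d,u \right)} = 4 \left(d + u\right) = 4 d + 4 u$)
$j{\left(y,k \right)} = 72$ ($j{\left(y,k \right)} = 3 \left(4 \cdot 4 + 4 \cdot 2\right) = 3 \left(16 + 8\right) = 3 \cdot 24 = 72$)
$\sqrt{8 + 2} \left(-4\right) j{\left(3,6 \right)} = \sqrt{8 + 2} \left(-4\right) 72 = \sqrt{10} \left(-4\right) 72 = - 4 \sqrt{10} \cdot 72 = - 288 \sqrt{10}$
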